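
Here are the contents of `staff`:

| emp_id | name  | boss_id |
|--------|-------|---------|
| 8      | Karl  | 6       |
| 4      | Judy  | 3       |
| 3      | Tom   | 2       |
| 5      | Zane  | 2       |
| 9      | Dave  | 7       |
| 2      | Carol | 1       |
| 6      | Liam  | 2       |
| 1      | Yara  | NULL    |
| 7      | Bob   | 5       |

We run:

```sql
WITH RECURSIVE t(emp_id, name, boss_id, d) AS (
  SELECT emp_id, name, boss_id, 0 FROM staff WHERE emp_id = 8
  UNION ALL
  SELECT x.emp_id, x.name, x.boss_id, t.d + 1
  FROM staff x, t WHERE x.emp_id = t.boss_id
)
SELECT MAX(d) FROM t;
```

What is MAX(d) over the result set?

Base: emp_id=8 (Karl), boss_id=6, d 0.
Iteration 1: join on emp_id=6 -> Liam (id 6, boss_id=2, d 1).
Iteration 2: join on emp_id=2 -> Carol (id 2, boss_id=1, d 2).
Iteration 3: join on emp_id=1 -> Yara (id 1, boss_id=NULL, d 3).
Iteration 4: boss_id is NULL; no match; recursion stops.
d values: 0, 1, 2, 3; the maximum is 3.

3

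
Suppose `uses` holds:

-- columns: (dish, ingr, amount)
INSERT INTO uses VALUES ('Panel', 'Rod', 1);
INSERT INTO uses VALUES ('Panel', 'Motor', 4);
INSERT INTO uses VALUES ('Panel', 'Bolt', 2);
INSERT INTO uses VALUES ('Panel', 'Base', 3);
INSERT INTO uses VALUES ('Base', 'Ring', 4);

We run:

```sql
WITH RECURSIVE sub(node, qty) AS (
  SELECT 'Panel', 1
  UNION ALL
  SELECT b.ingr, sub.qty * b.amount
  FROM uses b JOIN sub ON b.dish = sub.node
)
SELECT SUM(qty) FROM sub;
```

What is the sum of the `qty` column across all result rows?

23

Base: (Panel, qty=1).
Iteration 1: components of {Panel} -> Base = 1*3 = 3, Bolt = 1*2 = 2, Motor = 1*4 = 4, Rod = 1*1 = 1.
Iteration 2: components of {Base,Bolt,Motor,Rod} -> Ring = 3*4 = 12.
Iteration 3: no further components; recursion stops.
SUM(qty) = 1 + 2 + 3 + 4 + 1 + 12 = 23.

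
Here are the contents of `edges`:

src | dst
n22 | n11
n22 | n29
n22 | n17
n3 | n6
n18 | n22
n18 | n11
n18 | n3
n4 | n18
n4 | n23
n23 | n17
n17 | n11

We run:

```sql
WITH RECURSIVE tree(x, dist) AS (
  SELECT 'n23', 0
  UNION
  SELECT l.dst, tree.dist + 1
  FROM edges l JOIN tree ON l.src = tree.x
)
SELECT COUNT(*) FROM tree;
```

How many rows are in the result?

Base: (n23, dist=0).
Iteration 1: edges from {n23} -> (n17, dist=1).
Iteration 2: edges from {n17} -> (n11, dist=2).
Iteration 3: no outgoing edges from {n11}; recursion stops.
Total rows emitted: 3.

3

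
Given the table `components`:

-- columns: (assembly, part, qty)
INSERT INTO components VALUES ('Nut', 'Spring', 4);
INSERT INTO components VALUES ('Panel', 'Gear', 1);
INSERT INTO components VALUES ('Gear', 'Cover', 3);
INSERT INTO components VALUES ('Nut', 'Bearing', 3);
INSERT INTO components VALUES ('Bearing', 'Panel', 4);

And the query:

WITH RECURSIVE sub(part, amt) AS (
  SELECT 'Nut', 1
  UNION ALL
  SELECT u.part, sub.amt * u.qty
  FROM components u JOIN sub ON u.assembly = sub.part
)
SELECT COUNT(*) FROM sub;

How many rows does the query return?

Base: (Nut, amt=1).
Iteration 1: components of {Nut} -> Bearing = 1*3 = 3, Spring = 1*4 = 4.
Iteration 2: components of {Bearing,Spring} -> Panel = 3*4 = 12.
Iteration 3: components of {Panel} -> Gear = 12*1 = 12.
Iteration 4: components of {Gear} -> Cover = 12*3 = 36.
Iteration 5: no further components; recursion stops.
Total rows emitted: 6.

6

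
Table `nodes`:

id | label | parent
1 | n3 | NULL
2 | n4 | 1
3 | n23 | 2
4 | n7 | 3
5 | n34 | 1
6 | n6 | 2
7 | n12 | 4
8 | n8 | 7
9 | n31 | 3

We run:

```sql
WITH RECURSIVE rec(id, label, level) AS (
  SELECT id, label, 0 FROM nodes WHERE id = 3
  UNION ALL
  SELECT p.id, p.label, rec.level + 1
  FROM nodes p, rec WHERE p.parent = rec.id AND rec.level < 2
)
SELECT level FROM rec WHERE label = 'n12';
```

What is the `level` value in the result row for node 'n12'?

2

Base: id=3 (n23) at level 0.
Iteration 1: rows with parent in {3} -> n7 (id 4, level 1), n31 (id 9, level 1).
Iteration 2: rows with parent in {4,9} -> n12 (id 7, level 2).
Iteration 3: level < 2 fails for all current rows; recursion stops.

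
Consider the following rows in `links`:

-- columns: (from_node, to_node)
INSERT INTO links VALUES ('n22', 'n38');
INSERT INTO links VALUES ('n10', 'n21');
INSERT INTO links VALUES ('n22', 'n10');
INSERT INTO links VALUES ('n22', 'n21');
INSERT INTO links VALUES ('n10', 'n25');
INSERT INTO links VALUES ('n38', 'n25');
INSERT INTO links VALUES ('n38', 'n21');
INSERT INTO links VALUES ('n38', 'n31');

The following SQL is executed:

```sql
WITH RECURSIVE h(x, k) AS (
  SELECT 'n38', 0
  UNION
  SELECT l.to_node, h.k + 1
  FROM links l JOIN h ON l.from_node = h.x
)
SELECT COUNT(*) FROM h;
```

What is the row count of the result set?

4

Base: (n38, k=0).
Iteration 1: edges from {n38} -> (n21, k=1), (n25, k=1), (n31, k=1).
Iteration 2: no outgoing edges from {n21,n25,n31}; recursion stops.
Total rows emitted: 4.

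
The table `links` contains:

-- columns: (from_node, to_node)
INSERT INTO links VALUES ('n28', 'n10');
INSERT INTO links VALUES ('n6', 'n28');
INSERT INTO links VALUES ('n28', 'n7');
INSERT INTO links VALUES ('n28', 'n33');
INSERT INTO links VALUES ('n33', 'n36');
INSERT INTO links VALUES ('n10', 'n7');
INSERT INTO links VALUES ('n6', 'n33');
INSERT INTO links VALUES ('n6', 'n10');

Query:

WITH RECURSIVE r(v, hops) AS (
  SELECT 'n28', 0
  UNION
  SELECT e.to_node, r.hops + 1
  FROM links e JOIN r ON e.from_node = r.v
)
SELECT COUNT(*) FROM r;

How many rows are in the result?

Base: (n28, hops=0).
Iteration 1: edges from {n28} -> (n10, hops=1), (n33, hops=1), (n7, hops=1).
Iteration 2: edges from {n10,n33,n7} -> (n36, hops=2), (n7, hops=2).
Iteration 3: no outgoing edges from {n36,n7}; recursion stops.
Total rows emitted: 6.

6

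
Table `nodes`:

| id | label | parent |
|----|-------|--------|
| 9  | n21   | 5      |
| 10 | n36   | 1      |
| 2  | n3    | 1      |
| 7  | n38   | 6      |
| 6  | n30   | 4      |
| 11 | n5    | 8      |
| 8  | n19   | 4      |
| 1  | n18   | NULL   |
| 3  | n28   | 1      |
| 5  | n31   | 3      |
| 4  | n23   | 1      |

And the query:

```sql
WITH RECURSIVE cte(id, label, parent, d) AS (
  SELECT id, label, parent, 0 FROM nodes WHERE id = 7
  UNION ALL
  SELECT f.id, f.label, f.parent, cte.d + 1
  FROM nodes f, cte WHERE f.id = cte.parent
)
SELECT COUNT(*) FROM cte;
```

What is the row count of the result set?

Base: id=7 (n38), parent=6, d 0.
Iteration 1: join on id=6 -> n30 (id 6, parent=4, d 1).
Iteration 2: join on id=4 -> n23 (id 4, parent=1, d 2).
Iteration 3: join on id=1 -> n18 (id 1, parent=NULL, d 3).
Iteration 4: parent is NULL; no match; recursion stops.
Total rows emitted: 4.

4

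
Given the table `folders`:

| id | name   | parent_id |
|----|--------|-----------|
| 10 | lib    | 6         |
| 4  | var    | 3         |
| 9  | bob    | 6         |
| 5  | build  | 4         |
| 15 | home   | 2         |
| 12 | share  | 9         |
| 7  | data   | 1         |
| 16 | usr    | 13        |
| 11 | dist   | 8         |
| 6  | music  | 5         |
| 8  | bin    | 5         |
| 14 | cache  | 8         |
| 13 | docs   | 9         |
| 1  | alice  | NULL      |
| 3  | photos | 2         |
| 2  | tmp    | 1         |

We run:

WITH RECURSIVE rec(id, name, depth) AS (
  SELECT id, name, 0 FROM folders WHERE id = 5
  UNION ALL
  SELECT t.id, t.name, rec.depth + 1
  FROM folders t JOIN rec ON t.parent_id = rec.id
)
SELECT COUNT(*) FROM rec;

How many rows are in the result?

10

Base: id=5 (build) at depth 0.
Iteration 1: rows with parent_id in {5} -> music (id 6, depth 1), bin (id 8, depth 1).
Iteration 2: rows with parent_id in {6,8} -> bob (id 9, depth 2), lib (id 10, depth 2), dist (id 11, depth 2), cache (id 14, depth 2).
Iteration 3: rows with parent_id in {9,10,11,14} -> share (id 12, depth 3), docs (id 13, depth 3).
Iteration 4: rows with parent_id in {12,13} -> usr (id 16, depth 4).
Iteration 5: no rows with parent_id in {16}; recursion stops.
Total rows emitted: 10.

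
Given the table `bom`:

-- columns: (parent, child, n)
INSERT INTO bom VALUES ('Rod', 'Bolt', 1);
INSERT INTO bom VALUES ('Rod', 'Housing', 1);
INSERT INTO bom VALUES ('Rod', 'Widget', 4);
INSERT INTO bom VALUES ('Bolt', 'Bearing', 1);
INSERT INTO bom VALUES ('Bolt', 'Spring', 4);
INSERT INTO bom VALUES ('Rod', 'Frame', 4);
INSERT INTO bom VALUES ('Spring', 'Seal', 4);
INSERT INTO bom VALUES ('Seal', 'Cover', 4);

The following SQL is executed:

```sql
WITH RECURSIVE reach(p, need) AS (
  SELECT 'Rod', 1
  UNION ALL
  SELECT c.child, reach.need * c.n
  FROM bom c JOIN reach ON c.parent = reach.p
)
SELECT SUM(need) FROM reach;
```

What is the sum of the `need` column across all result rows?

Base: (Rod, need=1).
Iteration 1: components of {Rod} -> Bolt = 1*1 = 1, Frame = 1*4 = 4, Housing = 1*1 = 1, Widget = 1*4 = 4.
Iteration 2: components of {Bolt,Frame,Housing,Widget} -> Bearing = 1*1 = 1, Spring = 1*4 = 4.
Iteration 3: components of {Bearing,Spring} -> Seal = 4*4 = 16.
Iteration 4: components of {Seal} -> Cover = 16*4 = 64.
Iteration 5: no further components; recursion stops.
SUM(need) = 1 + 1 + 1 + 4 + 4 + 1 + 4 + 16 + 64 = 96.

96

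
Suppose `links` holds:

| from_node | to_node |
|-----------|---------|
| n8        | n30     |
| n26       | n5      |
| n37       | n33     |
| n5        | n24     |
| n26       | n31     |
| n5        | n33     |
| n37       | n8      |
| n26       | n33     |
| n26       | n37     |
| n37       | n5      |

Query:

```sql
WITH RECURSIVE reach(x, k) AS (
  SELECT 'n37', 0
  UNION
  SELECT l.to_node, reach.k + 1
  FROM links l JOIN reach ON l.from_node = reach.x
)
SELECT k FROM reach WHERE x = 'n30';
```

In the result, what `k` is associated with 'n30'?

Base: (n37, k=0).
Iteration 1: edges from {n37} -> (n33, k=1), (n5, k=1), (n8, k=1).
Iteration 2: edges from {n33,n5,n8} -> (n24, k=2), (n30, k=2), (n33, k=2).
Iteration 3: no outgoing edges from {n24,n30,n33}; recursion stops.

2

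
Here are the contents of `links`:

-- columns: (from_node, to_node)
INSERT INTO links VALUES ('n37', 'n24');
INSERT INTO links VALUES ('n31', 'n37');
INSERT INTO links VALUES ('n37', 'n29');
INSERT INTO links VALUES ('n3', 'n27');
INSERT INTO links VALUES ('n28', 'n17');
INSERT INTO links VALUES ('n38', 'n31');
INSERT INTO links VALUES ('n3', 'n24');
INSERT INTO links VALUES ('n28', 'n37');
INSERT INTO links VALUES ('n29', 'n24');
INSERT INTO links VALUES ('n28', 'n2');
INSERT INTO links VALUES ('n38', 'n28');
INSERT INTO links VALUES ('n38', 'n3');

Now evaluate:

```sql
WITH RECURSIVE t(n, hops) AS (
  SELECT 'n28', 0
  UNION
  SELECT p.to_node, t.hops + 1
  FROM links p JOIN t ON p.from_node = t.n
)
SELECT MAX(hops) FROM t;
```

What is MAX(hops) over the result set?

Base: (n28, hops=0).
Iteration 1: edges from {n28} -> (n17, hops=1), (n2, hops=1), (n37, hops=1).
Iteration 2: edges from {n17,n2,n37} -> (n24, hops=2), (n29, hops=2).
Iteration 3: edges from {n24,n29} -> (n24, hops=3).
Iteration 4: no outgoing edges from {n24}; recursion stops.
hops values: 0, 1, 1, 1, 2, 2, 3; the maximum is 3.

3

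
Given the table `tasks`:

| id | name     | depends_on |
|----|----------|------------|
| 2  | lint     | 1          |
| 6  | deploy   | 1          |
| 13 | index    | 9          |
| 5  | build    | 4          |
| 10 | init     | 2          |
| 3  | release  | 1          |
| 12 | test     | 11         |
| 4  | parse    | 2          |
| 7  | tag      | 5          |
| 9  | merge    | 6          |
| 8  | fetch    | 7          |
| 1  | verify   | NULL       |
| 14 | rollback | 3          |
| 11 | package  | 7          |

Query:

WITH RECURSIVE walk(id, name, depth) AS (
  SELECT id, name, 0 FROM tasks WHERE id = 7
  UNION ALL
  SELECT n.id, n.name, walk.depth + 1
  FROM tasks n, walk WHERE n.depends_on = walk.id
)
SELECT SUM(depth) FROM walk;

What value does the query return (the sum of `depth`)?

4

Base: id=7 (tag) at depth 0.
Iteration 1: rows with depends_on in {7} -> fetch (id 8, depth 1), package (id 11, depth 1).
Iteration 2: rows with depends_on in {8,11} -> test (id 12, depth 2).
Iteration 3: no rows with depends_on in {12}; recursion stops.
SUM(depth) = 0 + 1 + 1 + 2 = 4.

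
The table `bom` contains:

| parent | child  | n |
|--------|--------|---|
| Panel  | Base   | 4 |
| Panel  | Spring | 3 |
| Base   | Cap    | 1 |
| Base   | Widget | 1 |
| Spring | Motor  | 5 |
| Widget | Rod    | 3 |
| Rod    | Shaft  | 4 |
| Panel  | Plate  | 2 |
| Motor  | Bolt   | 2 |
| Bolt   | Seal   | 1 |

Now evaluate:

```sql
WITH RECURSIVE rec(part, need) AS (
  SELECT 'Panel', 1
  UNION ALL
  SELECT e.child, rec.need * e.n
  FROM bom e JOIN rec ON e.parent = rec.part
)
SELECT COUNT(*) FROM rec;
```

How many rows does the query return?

11

Base: (Panel, need=1).
Iteration 1: components of {Panel} -> Base = 1*4 = 4, Plate = 1*2 = 2, Spring = 1*3 = 3.
Iteration 2: components of {Base,Plate,Spring} -> Cap = 4*1 = 4, Motor = 3*5 = 15, Widget = 4*1 = 4.
Iteration 3: components of {Cap,Motor,Widget} -> Bolt = 15*2 = 30, Rod = 4*3 = 12.
Iteration 4: components of {Bolt,Rod} -> Seal = 30*1 = 30, Shaft = 12*4 = 48.
Iteration 5: no further components; recursion stops.
Total rows emitted: 11.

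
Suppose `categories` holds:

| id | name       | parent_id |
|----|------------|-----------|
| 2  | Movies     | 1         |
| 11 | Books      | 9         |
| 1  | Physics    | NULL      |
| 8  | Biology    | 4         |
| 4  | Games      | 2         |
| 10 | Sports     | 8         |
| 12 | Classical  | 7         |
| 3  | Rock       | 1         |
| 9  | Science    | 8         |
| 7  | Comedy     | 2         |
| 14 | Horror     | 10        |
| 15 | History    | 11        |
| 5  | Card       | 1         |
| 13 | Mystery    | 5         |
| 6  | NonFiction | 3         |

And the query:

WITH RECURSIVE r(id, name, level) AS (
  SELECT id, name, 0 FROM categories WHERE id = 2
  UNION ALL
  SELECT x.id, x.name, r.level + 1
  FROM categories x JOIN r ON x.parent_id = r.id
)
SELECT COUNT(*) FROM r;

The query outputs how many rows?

10

Base: id=2 (Movies) at level 0.
Iteration 1: rows with parent_id in {2} -> Games (id 4, level 1), Comedy (id 7, level 1).
Iteration 2: rows with parent_id in {4,7} -> Biology (id 8, level 2), Classical (id 12, level 2).
Iteration 3: rows with parent_id in {8,12} -> Science (id 9, level 3), Sports (id 10, level 3).
Iteration 4: rows with parent_id in {9,10} -> Books (id 11, level 4), Horror (id 14, level 4).
Iteration 5: rows with parent_id in {11,14} -> History (id 15, level 5).
Iteration 6: no rows with parent_id in {15}; recursion stops.
Total rows emitted: 10.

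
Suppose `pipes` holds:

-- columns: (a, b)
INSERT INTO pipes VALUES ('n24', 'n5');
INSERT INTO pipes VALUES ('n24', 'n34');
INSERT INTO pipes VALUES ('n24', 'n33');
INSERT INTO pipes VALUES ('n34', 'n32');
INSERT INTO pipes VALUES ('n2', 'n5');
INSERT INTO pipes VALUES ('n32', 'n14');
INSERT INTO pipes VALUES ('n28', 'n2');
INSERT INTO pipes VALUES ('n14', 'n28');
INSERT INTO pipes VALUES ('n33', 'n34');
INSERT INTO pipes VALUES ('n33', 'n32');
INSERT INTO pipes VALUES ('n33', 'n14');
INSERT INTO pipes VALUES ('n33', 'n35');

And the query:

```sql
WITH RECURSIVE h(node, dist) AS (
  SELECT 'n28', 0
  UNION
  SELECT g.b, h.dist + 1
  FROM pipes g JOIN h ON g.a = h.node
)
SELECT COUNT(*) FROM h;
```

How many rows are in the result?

Base: (n28, dist=0).
Iteration 1: edges from {n28} -> (n2, dist=1).
Iteration 2: edges from {n2} -> (n5, dist=2).
Iteration 3: no outgoing edges from {n5}; recursion stops.
Total rows emitted: 3.

3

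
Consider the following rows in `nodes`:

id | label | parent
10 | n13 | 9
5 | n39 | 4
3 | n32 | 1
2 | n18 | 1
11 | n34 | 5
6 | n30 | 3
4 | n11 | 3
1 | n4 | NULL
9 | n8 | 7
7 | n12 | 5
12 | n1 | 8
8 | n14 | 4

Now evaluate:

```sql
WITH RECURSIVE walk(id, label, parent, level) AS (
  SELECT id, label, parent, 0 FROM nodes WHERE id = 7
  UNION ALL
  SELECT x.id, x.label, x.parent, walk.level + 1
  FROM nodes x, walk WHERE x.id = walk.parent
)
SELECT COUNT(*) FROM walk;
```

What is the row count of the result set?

5

Base: id=7 (n12), parent=5, level 0.
Iteration 1: join on id=5 -> n39 (id 5, parent=4, level 1).
Iteration 2: join on id=4 -> n11 (id 4, parent=3, level 2).
Iteration 3: join on id=3 -> n32 (id 3, parent=1, level 3).
Iteration 4: join on id=1 -> n4 (id 1, parent=NULL, level 4).
Iteration 5: parent is NULL; no match; recursion stops.
Total rows emitted: 5.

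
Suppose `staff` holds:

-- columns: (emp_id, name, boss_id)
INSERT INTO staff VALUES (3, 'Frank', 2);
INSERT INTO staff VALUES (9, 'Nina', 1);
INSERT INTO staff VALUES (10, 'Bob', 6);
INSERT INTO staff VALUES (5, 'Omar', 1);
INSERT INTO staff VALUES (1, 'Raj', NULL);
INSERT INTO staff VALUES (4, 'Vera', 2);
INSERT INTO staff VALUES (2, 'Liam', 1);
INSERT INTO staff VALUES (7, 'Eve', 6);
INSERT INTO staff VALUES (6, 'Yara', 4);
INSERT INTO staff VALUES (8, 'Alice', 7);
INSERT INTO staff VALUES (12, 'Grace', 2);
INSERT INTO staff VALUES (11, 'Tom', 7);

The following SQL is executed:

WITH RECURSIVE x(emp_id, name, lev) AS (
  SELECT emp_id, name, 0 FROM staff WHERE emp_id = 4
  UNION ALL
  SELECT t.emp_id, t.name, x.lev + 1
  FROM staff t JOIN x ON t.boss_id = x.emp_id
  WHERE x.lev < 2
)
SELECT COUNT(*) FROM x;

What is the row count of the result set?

4

Base: emp_id=4 (Vera) at lev 0.
Iteration 1: rows with boss_id in {4} -> Yara (id 6, lev 1).
Iteration 2: rows with boss_id in {6} -> Eve (id 7, lev 2), Bob (id 10, lev 2).
Iteration 3: lev < 2 fails for all current rows; recursion stops.
Total rows emitted: 4.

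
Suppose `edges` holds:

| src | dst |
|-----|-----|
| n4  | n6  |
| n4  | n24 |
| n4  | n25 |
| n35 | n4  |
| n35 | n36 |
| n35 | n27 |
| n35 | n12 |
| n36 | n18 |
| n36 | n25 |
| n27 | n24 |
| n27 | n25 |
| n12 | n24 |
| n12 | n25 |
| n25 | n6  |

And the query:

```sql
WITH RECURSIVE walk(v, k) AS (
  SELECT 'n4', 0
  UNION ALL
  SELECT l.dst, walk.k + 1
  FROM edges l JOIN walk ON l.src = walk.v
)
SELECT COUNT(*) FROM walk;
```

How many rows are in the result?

5

Base: (n4, k=0).
Iteration 1: edges from {n4} -> (n24, k=1), (n25, k=1), (n6, k=1).
Iteration 2: edges from {n24,n25,n6} -> (n6, k=2).
Iteration 3: no outgoing edges from {n6}; recursion stops.
Total rows emitted: 5.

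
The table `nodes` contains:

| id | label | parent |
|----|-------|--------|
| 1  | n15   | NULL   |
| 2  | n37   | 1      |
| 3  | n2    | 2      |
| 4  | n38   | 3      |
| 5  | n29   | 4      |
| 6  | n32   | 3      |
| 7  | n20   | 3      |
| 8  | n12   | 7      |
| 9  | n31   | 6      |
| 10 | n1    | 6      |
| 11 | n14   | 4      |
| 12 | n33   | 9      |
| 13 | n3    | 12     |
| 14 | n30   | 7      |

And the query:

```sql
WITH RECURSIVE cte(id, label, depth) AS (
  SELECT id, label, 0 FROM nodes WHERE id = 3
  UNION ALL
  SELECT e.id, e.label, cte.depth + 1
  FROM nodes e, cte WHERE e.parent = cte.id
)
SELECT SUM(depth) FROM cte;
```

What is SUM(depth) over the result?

Base: id=3 (n2) at depth 0.
Iteration 1: rows with parent in {3} -> n38 (id 4, depth 1), n32 (id 6, depth 1), n20 (id 7, depth 1).
Iteration 2: rows with parent in {4,6,7} -> n29 (id 5, depth 2), n12 (id 8, depth 2), n31 (id 9, depth 2), n1 (id 10, depth 2), n14 (id 11, depth 2), n30 (id 14, depth 2).
Iteration 3: rows with parent in {5,8,9,10,11,14} -> n33 (id 12, depth 3).
Iteration 4: rows with parent in {12} -> n3 (id 13, depth 4).
Iteration 5: no rows with parent in {13}; recursion stops.
SUM(depth) = 0 + 1 + 1 + 1 + 2 + 2 + 2 + 2 + 2 + 2 + 3 + 4 = 22.

22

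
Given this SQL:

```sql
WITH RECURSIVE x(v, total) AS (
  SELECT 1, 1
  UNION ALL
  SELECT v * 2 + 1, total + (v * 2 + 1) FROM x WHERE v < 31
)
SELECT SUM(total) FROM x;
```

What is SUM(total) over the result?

Base: v=1, total=1.
Iteration 1: 1 < 31 holds -> v = 1 * 2 + 1 = 3, total = 1 + 3 = 4.
Iteration 2: 3 < 31 holds -> v = 3 * 2 + 1 = 7, total = 4 + 7 = 11.
Iteration 3: 7 < 31 holds -> v = 7 * 2 + 1 = 15, total = 11 + 15 = 26.
Iteration 4: 15 < 31 holds -> v = 15 * 2 + 1 = 31, total = 26 + 31 = 57.
Iteration 5: 31 < 31 fails; recursion stops.
SUM(total) = 1 + 4 + 11 + 26 + 57 = 99.

99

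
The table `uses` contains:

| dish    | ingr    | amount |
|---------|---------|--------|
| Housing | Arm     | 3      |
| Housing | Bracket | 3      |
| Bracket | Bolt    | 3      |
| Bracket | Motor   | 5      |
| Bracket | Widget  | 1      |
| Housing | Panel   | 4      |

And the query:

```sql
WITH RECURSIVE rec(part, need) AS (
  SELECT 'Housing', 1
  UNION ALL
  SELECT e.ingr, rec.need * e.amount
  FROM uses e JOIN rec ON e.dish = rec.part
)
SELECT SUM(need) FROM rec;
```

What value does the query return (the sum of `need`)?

Base: (Housing, need=1).
Iteration 1: components of {Housing} -> Arm = 1*3 = 3, Bracket = 1*3 = 3, Panel = 1*4 = 4.
Iteration 2: components of {Arm,Bracket,Panel} -> Bolt = 3*3 = 9, Motor = 3*5 = 15, Widget = 3*1 = 3.
Iteration 3: no further components; recursion stops.
SUM(need) = 1 + 3 + 3 + 4 + 9 + 15 + 3 = 38.

38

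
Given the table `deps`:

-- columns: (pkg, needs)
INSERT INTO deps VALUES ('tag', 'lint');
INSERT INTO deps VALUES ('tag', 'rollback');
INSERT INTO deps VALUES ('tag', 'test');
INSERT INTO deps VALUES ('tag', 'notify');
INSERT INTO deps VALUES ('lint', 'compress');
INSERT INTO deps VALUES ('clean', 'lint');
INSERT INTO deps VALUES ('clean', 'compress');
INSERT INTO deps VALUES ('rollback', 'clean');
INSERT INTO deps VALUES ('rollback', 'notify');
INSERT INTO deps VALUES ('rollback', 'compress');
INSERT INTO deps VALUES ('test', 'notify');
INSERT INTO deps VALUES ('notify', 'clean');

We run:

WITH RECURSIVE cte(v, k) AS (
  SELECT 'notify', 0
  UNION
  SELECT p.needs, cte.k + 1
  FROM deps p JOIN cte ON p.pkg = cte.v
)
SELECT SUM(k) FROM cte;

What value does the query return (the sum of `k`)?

Base: (notify, k=0).
Iteration 1: edges from {notify} -> (clean, k=1).
Iteration 2: edges from {clean} -> (compress, k=2), (lint, k=2).
Iteration 3: edges from {compress,lint} -> (compress, k=3).
Iteration 4: no outgoing edges from {compress}; recursion stops.
SUM(k) = 0 + 1 + 2 + 2 + 3 = 8.

8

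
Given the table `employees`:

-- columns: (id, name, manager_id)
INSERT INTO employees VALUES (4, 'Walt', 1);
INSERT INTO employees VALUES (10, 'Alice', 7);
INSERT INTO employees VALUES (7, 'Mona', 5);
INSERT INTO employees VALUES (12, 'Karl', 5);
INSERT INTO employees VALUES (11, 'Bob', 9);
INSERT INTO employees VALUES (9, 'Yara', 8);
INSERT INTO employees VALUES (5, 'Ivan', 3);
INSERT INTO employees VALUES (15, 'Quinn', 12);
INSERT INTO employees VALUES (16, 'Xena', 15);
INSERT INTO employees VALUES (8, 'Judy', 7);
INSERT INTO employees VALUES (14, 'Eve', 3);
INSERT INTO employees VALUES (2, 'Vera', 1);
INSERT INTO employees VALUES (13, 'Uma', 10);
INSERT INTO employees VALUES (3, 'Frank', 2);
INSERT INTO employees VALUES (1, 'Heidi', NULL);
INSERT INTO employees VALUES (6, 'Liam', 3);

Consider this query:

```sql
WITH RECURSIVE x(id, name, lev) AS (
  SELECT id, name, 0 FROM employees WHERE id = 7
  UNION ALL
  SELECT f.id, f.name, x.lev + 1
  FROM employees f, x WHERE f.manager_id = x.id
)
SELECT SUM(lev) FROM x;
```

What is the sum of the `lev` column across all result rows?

Base: id=7 (Mona) at lev 0.
Iteration 1: rows with manager_id in {7} -> Judy (id 8, lev 1), Alice (id 10, lev 1).
Iteration 2: rows with manager_id in {8,10} -> Yara (id 9, lev 2), Uma (id 13, lev 2).
Iteration 3: rows with manager_id in {9,13} -> Bob (id 11, lev 3).
Iteration 4: no rows with manager_id in {11}; recursion stops.
SUM(lev) = 0 + 1 + 1 + 2 + 2 + 3 = 9.

9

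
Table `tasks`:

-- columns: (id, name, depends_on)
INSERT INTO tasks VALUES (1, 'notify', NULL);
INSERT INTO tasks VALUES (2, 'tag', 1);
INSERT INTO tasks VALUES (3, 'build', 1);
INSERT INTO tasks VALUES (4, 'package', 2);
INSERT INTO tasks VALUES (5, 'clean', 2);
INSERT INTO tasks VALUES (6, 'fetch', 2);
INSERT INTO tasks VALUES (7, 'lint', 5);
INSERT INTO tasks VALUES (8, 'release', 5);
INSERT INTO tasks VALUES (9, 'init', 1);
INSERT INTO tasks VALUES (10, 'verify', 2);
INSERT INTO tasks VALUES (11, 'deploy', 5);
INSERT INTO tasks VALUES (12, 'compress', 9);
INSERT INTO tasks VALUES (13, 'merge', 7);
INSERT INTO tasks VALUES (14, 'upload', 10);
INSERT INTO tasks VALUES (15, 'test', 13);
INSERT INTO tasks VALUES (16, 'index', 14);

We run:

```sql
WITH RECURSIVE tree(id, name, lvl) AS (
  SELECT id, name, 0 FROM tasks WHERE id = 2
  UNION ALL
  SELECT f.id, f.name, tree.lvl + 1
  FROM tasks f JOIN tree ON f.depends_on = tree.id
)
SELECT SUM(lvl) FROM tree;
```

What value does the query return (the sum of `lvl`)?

22

Base: id=2 (tag) at lvl 0.
Iteration 1: rows with depends_on in {2} -> package (id 4, lvl 1), clean (id 5, lvl 1), fetch (id 6, lvl 1), verify (id 10, lvl 1).
Iteration 2: rows with depends_on in {4,5,6,10} -> lint (id 7, lvl 2), release (id 8, lvl 2), deploy (id 11, lvl 2), upload (id 14, lvl 2).
Iteration 3: rows with depends_on in {7,8,11,14} -> merge (id 13, lvl 3), index (id 16, lvl 3).
Iteration 4: rows with depends_on in {13,16} -> test (id 15, lvl 4).
Iteration 5: no rows with depends_on in {15}; recursion stops.
SUM(lvl) = 0 + 1 + 1 + 1 + 1 + 2 + 2 + 2 + 2 + 3 + 3 + 4 = 22.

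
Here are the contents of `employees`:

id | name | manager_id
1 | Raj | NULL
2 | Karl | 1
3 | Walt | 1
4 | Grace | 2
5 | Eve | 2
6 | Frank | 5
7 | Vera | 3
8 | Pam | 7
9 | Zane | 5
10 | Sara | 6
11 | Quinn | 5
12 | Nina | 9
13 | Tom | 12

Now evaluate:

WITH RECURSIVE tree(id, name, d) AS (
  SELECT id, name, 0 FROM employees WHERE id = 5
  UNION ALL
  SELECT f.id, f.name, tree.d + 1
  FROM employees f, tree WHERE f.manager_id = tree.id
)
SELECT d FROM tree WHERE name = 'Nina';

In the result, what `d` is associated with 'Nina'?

Base: id=5 (Eve) at d 0.
Iteration 1: rows with manager_id in {5} -> Frank (id 6, d 1), Zane (id 9, d 1), Quinn (id 11, d 1).
Iteration 2: rows with manager_id in {6,9,11} -> Sara (id 10, d 2), Nina (id 12, d 2).
Iteration 3: rows with manager_id in {10,12} -> Tom (id 13, d 3).
Iteration 4: no rows with manager_id in {13}; recursion stops.

2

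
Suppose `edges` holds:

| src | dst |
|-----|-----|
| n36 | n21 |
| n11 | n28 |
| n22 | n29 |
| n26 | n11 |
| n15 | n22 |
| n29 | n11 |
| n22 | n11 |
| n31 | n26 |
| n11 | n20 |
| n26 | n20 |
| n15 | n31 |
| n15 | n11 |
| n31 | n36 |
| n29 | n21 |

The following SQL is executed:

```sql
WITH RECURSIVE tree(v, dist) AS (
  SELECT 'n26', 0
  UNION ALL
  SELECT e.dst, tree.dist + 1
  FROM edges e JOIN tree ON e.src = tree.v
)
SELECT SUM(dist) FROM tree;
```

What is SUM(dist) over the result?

6

Base: (n26, dist=0).
Iteration 1: edges from {n26} -> (n11, dist=1), (n20, dist=1).
Iteration 2: edges from {n11,n20} -> (n20, dist=2), (n28, dist=2).
Iteration 3: no outgoing edges from {n20,n28}; recursion stops.
SUM(dist) = 0 + 1 + 1 + 2 + 2 = 6.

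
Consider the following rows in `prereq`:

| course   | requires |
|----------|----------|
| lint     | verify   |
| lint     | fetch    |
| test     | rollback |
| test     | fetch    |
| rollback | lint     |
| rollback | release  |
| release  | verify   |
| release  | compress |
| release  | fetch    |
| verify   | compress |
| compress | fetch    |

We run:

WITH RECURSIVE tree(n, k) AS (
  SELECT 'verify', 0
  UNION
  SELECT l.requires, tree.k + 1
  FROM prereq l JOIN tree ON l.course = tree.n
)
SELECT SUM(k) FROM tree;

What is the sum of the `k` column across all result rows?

Base: (verify, k=0).
Iteration 1: edges from {verify} -> (compress, k=1).
Iteration 2: edges from {compress} -> (fetch, k=2).
Iteration 3: no outgoing edges from {fetch}; recursion stops.
SUM(k) = 0 + 1 + 2 = 3.

3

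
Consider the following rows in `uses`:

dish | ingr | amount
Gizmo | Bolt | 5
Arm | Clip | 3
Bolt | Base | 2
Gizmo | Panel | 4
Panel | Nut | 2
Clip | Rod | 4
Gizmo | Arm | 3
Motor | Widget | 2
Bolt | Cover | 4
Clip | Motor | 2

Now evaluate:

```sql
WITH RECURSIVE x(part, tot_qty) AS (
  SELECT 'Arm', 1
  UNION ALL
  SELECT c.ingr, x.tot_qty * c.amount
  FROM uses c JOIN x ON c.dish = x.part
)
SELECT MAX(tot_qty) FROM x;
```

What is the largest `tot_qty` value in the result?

Base: (Arm, tot_qty=1).
Iteration 1: components of {Arm} -> Clip = 1*3 = 3.
Iteration 2: components of {Clip} -> Motor = 3*2 = 6, Rod = 3*4 = 12.
Iteration 3: components of {Motor,Rod} -> Widget = 6*2 = 12.
Iteration 4: no further components; recursion stops.
tot_qty values: 1, 3, 6, 12, 12; the maximum is 12.

12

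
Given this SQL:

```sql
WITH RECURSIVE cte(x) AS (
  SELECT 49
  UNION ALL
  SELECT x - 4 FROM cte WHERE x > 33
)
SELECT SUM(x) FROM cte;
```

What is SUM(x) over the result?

Base: x=49.
Iteration 1: 49 > 33 holds -> x = 49 - 4 = 45.
Iteration 2: 45 > 33 holds -> x = 45 - 4 = 41.
Iteration 3: 41 > 33 holds -> x = 41 - 4 = 37.
Iteration 4: 37 > 33 holds -> x = 37 - 4 = 33.
Iteration 5: 33 > 33 fails; recursion stops.
SUM(x) = 49 + 45 + 41 + 37 + 33 = 205.

205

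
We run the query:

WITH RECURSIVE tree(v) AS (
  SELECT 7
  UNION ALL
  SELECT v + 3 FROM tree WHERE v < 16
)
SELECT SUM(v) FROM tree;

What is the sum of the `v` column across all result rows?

46

Base: v=7.
Iteration 1: 7 < 16 holds -> v = 7 + 3 = 10.
Iteration 2: 10 < 16 holds -> v = 10 + 3 = 13.
Iteration 3: 13 < 16 holds -> v = 13 + 3 = 16.
Iteration 4: 16 < 16 fails; recursion stops.
SUM(v) = 7 + 10 + 13 + 16 = 46.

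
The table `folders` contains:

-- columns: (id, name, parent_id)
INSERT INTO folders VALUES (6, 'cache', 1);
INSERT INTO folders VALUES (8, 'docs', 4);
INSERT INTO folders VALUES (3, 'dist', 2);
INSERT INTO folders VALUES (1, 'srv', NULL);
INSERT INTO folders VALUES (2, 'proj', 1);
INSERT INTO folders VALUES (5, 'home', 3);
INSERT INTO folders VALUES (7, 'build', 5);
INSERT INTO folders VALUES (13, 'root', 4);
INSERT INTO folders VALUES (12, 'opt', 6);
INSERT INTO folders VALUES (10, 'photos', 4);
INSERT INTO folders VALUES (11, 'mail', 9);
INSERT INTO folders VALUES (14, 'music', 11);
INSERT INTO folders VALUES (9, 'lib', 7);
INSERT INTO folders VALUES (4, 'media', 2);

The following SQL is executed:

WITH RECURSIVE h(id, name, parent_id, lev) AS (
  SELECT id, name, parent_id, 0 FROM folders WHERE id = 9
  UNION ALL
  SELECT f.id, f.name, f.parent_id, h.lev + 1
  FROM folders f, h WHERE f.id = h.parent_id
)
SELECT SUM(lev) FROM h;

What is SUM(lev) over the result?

Base: id=9 (lib), parent_id=7, lev 0.
Iteration 1: join on id=7 -> build (id 7, parent_id=5, lev 1).
Iteration 2: join on id=5 -> home (id 5, parent_id=3, lev 2).
Iteration 3: join on id=3 -> dist (id 3, parent_id=2, lev 3).
Iteration 4: join on id=2 -> proj (id 2, parent_id=1, lev 4).
Iteration 5: join on id=1 -> srv (id 1, parent_id=NULL, lev 5).
Iteration 6: parent_id is NULL; no match; recursion stops.
SUM(lev) = 0 + 1 + 2 + 3 + 4 + 5 = 15.

15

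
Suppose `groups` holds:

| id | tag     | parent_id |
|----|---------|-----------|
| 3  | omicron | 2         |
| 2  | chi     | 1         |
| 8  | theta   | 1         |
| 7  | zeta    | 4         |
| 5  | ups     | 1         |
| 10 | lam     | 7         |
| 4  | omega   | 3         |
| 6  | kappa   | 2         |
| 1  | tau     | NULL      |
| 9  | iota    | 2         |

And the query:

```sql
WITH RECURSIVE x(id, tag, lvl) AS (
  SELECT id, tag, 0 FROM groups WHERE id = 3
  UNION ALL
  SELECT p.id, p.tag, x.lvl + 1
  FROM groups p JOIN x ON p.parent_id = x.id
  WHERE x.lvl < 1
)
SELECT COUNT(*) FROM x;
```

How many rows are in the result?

Base: id=3 (omicron) at lvl 0.
Iteration 1: rows with parent_id in {3} -> omega (id 4, lvl 1).
Iteration 2: lvl < 1 fails for all current rows; recursion stops.
Total rows emitted: 2.

2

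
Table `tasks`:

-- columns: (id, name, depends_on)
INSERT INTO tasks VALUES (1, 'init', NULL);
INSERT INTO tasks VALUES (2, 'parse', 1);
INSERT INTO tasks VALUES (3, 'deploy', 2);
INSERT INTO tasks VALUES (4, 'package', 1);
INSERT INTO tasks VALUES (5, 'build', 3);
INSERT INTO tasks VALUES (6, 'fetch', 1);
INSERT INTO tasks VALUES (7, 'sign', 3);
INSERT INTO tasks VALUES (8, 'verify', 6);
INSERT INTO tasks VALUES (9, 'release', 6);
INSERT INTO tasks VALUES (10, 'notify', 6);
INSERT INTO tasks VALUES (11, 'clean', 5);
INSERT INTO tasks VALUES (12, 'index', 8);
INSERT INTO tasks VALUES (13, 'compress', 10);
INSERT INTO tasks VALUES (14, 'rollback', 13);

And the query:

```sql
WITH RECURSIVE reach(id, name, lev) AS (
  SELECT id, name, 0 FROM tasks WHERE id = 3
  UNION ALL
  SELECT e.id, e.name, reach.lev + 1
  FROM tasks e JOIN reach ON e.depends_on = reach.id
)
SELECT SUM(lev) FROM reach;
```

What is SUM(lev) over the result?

Base: id=3 (deploy) at lev 0.
Iteration 1: rows with depends_on in {3} -> build (id 5, lev 1), sign (id 7, lev 1).
Iteration 2: rows with depends_on in {5,7} -> clean (id 11, lev 2).
Iteration 3: no rows with depends_on in {11}; recursion stops.
SUM(lev) = 0 + 1 + 1 + 2 = 4.

4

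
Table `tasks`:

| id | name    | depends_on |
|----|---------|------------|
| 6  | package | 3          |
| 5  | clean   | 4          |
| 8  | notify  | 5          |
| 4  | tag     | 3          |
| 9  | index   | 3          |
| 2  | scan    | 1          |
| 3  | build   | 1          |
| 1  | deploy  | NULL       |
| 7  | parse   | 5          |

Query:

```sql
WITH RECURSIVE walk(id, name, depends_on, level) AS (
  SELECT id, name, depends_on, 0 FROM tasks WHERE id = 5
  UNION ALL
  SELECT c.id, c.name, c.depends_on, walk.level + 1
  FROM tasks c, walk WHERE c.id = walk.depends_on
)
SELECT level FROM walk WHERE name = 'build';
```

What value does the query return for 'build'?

2

Base: id=5 (clean), depends_on=4, level 0.
Iteration 1: join on id=4 -> tag (id 4, depends_on=3, level 1).
Iteration 2: join on id=3 -> build (id 3, depends_on=1, level 2).
Iteration 3: join on id=1 -> deploy (id 1, depends_on=NULL, level 3).
Iteration 4: depends_on is NULL; no match; recursion stops.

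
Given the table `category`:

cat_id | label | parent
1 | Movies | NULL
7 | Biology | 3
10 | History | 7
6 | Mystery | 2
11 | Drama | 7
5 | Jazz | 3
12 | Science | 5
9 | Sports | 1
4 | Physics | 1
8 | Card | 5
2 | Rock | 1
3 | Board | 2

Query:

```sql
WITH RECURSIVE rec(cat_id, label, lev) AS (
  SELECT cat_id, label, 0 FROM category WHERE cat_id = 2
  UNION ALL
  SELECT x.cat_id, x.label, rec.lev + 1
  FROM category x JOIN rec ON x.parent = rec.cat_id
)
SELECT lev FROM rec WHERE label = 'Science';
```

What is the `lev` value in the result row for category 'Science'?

Base: cat_id=2 (Rock) at lev 0.
Iteration 1: rows with parent in {2} -> Board (id 3, lev 1), Mystery (id 6, lev 1).
Iteration 2: rows with parent in {3,6} -> Jazz (id 5, lev 2), Biology (id 7, lev 2).
Iteration 3: rows with parent in {5,7} -> Card (id 8, lev 3), History (id 10, lev 3), Drama (id 11, lev 3), Science (id 12, lev 3).
Iteration 4: no rows with parent in {8,10,11,12}; recursion stops.

3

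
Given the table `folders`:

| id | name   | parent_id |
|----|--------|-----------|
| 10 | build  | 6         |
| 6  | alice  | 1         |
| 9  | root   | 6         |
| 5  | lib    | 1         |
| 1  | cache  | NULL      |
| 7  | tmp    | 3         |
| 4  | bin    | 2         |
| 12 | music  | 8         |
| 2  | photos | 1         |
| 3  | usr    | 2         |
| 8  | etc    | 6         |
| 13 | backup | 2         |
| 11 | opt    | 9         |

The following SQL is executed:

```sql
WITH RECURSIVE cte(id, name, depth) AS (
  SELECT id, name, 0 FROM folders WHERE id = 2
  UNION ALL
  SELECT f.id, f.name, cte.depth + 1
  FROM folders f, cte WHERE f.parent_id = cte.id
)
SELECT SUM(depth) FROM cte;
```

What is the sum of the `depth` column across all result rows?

5

Base: id=2 (photos) at depth 0.
Iteration 1: rows with parent_id in {2} -> usr (id 3, depth 1), bin (id 4, depth 1), backup (id 13, depth 1).
Iteration 2: rows with parent_id in {3,4,13} -> tmp (id 7, depth 2).
Iteration 3: no rows with parent_id in {7}; recursion stops.
SUM(depth) = 0 + 1 + 1 + 1 + 2 = 5.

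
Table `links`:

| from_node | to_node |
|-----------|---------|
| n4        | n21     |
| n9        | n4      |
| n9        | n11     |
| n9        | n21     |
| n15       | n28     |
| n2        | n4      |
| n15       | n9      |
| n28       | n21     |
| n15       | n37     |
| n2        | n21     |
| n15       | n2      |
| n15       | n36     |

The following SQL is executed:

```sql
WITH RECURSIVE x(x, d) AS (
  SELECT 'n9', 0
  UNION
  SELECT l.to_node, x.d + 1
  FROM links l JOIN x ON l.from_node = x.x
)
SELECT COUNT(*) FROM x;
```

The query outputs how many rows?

5

Base: (n9, d=0).
Iteration 1: edges from {n9} -> (n11, d=1), (n21, d=1), (n4, d=1).
Iteration 2: edges from {n11,n21,n4} -> (n21, d=2).
Iteration 3: no outgoing edges from {n21}; recursion stops.
Total rows emitted: 5.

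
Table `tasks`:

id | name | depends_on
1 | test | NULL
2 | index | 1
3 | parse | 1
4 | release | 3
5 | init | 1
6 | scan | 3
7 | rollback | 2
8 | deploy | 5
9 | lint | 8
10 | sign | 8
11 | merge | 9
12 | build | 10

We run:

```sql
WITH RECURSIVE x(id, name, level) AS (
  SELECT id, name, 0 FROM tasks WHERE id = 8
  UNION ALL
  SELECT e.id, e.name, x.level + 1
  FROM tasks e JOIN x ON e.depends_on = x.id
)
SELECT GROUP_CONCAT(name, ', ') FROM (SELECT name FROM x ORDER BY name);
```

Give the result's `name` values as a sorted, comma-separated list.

Base: id=8 (deploy) at level 0.
Iteration 1: rows with depends_on in {8} -> lint (id 9, level 1), sign (id 10, level 1).
Iteration 2: rows with depends_on in {9,10} -> merge (id 11, level 2), build (id 12, level 2).
Iteration 3: no rows with depends_on in {11,12}; recursion stops.

build, deploy, lint, merge, sign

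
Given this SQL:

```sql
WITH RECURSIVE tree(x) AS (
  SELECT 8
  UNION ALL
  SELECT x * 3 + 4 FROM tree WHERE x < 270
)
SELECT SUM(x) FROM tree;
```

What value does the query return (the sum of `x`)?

1200

Base: x=8.
Iteration 1: 8 < 270 holds -> x = 8 * 3 + 4 = 28.
Iteration 2: 28 < 270 holds -> x = 28 * 3 + 4 = 88.
Iteration 3: 88 < 270 holds -> x = 88 * 3 + 4 = 268.
Iteration 4: 268 < 270 holds -> x = 268 * 3 + 4 = 808.
Iteration 5: 808 < 270 fails; recursion stops.
SUM(x) = 8 + 28 + 88 + 268 + 808 = 1200.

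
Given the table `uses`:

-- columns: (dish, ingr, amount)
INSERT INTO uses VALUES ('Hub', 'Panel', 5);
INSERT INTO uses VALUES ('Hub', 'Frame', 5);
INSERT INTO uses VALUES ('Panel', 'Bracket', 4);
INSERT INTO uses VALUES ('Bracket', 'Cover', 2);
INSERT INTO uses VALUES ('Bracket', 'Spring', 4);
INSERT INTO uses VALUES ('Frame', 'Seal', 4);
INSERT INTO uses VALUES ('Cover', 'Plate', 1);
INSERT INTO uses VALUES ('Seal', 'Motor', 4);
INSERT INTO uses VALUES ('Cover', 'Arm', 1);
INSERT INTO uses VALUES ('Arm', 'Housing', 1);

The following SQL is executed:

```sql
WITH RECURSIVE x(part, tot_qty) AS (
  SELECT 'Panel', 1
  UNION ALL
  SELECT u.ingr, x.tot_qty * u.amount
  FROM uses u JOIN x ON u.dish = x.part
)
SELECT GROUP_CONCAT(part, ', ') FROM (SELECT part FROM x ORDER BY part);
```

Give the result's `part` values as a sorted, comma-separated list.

Arm, Bracket, Cover, Housing, Panel, Plate, Spring

Base: (Panel, tot_qty=1).
Iteration 1: components of {Panel} -> Bracket = 1*4 = 4.
Iteration 2: components of {Bracket} -> Cover = 4*2 = 8, Spring = 4*4 = 16.
Iteration 3: components of {Cover,Spring} -> Arm = 8*1 = 8, Plate = 8*1 = 8.
Iteration 4: components of {Arm,Plate} -> Housing = 8*1 = 8.
Iteration 5: no further components; recursion stops.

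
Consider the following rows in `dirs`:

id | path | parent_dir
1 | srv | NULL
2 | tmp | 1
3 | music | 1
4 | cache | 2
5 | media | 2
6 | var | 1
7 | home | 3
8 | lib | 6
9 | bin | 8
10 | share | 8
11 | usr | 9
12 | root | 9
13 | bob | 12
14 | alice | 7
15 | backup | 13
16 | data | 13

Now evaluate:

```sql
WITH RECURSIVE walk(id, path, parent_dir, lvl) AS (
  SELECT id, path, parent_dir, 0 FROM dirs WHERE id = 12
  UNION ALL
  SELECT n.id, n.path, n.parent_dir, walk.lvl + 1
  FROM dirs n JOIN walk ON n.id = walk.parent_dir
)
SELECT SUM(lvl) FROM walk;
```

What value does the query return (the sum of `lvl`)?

Base: id=12 (root), parent_dir=9, lvl 0.
Iteration 1: join on id=9 -> bin (id 9, parent_dir=8, lvl 1).
Iteration 2: join on id=8 -> lib (id 8, parent_dir=6, lvl 2).
Iteration 3: join on id=6 -> var (id 6, parent_dir=1, lvl 3).
Iteration 4: join on id=1 -> srv (id 1, parent_dir=NULL, lvl 4).
Iteration 5: parent_dir is NULL; no match; recursion stops.
SUM(lvl) = 0 + 1 + 2 + 3 + 4 = 10.

10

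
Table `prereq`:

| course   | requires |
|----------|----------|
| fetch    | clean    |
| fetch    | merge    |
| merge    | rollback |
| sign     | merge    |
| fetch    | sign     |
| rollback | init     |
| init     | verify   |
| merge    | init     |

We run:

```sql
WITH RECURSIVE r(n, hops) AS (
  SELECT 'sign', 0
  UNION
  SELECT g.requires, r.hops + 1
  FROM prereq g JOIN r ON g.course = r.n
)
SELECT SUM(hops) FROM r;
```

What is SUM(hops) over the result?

15

Base: (sign, hops=0).
Iteration 1: edges from {sign} -> (merge, hops=1).
Iteration 2: edges from {merge} -> (init, hops=2), (rollback, hops=2).
Iteration 3: edges from {init,rollback} -> (init, hops=3), (verify, hops=3).
Iteration 4: edges from {init,verify} -> (verify, hops=4).
Iteration 5: no outgoing edges from {verify}; recursion stops.
SUM(hops) = 0 + 1 + 2 + 2 + 3 + 3 + 4 = 15.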